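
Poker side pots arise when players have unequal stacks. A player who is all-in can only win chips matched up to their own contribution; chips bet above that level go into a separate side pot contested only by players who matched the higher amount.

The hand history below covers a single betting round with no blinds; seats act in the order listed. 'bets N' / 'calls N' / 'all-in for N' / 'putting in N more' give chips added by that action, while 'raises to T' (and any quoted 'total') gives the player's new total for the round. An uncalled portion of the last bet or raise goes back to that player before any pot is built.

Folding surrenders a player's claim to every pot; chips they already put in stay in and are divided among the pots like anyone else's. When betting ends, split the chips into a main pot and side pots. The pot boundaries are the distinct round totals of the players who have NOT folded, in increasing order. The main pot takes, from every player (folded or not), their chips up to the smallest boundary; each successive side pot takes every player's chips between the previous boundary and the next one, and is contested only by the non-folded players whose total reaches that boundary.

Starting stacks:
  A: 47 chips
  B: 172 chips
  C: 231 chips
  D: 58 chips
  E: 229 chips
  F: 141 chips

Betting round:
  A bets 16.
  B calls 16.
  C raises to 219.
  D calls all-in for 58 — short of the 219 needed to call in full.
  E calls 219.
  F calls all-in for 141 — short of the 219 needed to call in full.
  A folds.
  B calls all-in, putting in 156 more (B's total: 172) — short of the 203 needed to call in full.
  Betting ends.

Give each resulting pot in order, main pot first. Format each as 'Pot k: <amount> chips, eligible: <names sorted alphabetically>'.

Pot 1: 306 chips, eligible: B, C, D, E, F
Pot 2: 332 chips, eligible: B, C, E, F
Pot 3: 93 chips, eligible: B, C, E
Pot 4: 94 chips, eligible: C, E

Derivation:
Contributions: A=16, B=172, C=219, D=58, E=219, F=141
Folded: A
Pot levels (distinct totals of non-folded players): 58, 141, 172, 219
Layer 1-58: A 16 + B 58 + C 58 + D 58 + E 58 + F 58 = 306 chips; eligible B, C, D, E, F
Layer 59-141: 83 each from B, C, E, F = 83*4 = 332 chips; eligible B, C, E, F
Layer 142-172: 31 each from B, C, E = 31*3 = 93 chips; eligible B, C, E
Layer 173-219: 47 each from C, E = 47*2 = 94 chips; eligible C, E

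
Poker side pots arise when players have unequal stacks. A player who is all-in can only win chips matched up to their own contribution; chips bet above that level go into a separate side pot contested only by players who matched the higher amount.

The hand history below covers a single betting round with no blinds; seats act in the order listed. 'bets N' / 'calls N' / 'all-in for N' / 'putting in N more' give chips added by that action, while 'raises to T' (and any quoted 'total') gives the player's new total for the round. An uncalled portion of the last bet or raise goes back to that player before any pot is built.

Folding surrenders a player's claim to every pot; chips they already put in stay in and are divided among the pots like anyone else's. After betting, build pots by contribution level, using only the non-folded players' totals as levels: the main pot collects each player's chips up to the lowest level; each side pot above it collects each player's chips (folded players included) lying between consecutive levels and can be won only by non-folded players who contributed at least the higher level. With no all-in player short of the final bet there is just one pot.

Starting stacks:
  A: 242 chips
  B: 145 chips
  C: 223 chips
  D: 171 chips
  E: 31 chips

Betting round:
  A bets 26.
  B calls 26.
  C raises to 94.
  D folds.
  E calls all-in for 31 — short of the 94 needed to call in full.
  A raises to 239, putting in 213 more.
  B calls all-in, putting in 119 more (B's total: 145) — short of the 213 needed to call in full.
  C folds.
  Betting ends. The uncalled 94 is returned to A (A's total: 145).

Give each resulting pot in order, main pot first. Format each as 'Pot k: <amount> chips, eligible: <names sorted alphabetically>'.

Pot 1: 124 chips, eligible: A, B, E
Pot 2: 291 chips, eligible: A, B

Derivation:
Contributions (after 94 returned to A): A=145, B=145, C=94, E=31
Folded: C, D
Pot levels (distinct totals of non-folded players): 31, 145
Layer 1-31: 31 each from A, B, C, E = 31*4 = 124 chips; eligible A, B, E
Layer 32-145: A 114 + B 114 + C 63 = 291 chips; eligible A, B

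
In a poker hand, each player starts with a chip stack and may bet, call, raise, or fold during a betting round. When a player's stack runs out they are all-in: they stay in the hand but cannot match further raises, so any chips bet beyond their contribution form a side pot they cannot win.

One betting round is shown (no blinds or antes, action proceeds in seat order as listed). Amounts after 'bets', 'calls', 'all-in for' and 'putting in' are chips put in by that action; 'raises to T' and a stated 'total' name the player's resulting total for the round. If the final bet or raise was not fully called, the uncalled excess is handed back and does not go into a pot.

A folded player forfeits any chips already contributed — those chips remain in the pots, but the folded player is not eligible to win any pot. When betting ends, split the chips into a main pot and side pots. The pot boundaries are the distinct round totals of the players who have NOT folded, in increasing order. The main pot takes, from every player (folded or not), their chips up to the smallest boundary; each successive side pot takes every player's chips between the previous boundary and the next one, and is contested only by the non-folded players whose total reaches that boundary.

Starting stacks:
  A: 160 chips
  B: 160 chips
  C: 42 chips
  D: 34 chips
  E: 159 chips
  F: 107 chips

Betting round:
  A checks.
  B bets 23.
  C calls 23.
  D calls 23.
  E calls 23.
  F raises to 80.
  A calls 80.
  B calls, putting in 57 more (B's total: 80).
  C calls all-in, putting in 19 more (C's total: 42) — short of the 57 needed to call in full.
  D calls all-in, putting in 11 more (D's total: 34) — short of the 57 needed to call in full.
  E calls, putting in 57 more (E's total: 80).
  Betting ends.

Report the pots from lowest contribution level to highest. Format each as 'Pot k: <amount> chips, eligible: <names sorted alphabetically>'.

Pot 1: 204 chips, eligible: A, B, C, D, E, F
Pot 2: 40 chips, eligible: A, B, C, E, F
Pot 3: 152 chips, eligible: A, B, E, F

Derivation:
Contributions: A=80, B=80, C=42, D=34, E=80, F=80
Pot levels (distinct totals of non-folded players): 34, 42, 80
Layer 1-34: 34 each from A, B, C, D, E, F = 34*6 = 204 chips; eligible A, B, C, D, E, F
Layer 35-42: 8 each from A, B, C, E, F = 8*5 = 40 chips; eligible A, B, C, E, F
Layer 43-80: 38 each from A, B, E, F = 38*4 = 152 chips; eligible A, B, E, F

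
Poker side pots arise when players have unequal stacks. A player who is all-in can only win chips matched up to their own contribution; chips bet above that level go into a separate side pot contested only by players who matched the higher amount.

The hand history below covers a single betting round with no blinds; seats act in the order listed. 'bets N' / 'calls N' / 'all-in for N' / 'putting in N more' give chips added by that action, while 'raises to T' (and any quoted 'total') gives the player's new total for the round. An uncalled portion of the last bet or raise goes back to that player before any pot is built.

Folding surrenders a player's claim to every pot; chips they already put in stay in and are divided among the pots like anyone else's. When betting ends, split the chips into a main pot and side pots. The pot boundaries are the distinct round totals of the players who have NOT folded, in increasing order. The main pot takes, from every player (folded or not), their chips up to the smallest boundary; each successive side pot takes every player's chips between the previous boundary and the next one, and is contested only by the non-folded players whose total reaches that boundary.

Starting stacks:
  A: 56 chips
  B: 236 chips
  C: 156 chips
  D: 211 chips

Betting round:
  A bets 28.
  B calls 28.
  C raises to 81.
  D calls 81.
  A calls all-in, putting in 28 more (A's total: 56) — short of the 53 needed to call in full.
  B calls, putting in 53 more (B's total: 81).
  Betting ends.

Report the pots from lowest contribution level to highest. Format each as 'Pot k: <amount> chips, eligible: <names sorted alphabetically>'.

Contributions: A=56, B=81, C=81, D=81
Pot levels (distinct totals of non-folded players): 56, 81
Layer 1-56: 56 each from A, B, C, D = 56*4 = 224 chips; eligible A, B, C, D
Layer 57-81: 25 each from B, C, D = 25*3 = 75 chips; eligible B, C, D

Pot 1: 224 chips, eligible: A, B, C, D
Pot 2: 75 chips, eligible: B, C, D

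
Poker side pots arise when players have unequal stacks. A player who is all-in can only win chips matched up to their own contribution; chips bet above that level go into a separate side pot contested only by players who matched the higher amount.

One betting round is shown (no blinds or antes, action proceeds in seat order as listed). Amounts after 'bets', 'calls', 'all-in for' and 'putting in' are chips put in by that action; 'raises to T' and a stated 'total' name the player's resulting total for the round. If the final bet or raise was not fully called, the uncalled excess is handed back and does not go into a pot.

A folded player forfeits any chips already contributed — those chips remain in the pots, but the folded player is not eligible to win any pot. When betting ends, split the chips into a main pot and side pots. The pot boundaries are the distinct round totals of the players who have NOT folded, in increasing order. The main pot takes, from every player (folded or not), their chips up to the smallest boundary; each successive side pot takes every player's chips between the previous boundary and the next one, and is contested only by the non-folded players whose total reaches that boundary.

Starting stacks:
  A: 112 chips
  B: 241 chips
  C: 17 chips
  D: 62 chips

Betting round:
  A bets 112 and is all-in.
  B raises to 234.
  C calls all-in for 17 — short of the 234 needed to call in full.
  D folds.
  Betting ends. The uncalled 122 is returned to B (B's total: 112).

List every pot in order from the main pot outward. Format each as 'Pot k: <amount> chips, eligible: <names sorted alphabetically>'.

Contributions (after 122 returned to B): A=112, B=112, C=17
Folded: D
Pot levels (distinct totals of non-folded players): 17, 112
Layer 1-17: 17 each from A, B, C = 17*3 = 51 chips; eligible A, B, C
Layer 18-112: 95 each from A, B = 95*2 = 190 chips; eligible A, B

Pot 1: 51 chips, eligible: A, B, C
Pot 2: 190 chips, eligible: A, B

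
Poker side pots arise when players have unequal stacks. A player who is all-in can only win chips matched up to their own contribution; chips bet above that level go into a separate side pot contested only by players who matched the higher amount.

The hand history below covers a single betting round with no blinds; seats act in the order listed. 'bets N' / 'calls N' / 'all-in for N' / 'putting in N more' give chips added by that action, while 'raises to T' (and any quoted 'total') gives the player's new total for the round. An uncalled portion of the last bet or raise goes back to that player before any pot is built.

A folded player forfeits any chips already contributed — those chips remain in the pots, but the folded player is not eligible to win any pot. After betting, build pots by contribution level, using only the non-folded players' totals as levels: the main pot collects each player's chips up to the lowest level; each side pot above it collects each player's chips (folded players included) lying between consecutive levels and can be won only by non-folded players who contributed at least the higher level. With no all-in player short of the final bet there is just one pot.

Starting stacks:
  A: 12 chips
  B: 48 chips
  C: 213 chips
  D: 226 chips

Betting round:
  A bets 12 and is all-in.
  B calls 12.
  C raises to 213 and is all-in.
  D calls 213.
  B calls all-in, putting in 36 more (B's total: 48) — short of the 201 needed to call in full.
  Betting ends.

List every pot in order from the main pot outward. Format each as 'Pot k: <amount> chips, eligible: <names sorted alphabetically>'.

Contributions: A=12, B=48, C=213, D=213
Pot levels (distinct totals of non-folded players): 12, 48, 213
Layer 1-12: 12 each from A, B, C, D = 12*4 = 48 chips; eligible A, B, C, D
Layer 13-48: 36 each from B, C, D = 36*3 = 108 chips; eligible B, C, D
Layer 49-213: 165 each from C, D = 165*2 = 330 chips; eligible C, D

Pot 1: 48 chips, eligible: A, B, C, D
Pot 2: 108 chips, eligible: B, C, D
Pot 3: 330 chips, eligible: C, D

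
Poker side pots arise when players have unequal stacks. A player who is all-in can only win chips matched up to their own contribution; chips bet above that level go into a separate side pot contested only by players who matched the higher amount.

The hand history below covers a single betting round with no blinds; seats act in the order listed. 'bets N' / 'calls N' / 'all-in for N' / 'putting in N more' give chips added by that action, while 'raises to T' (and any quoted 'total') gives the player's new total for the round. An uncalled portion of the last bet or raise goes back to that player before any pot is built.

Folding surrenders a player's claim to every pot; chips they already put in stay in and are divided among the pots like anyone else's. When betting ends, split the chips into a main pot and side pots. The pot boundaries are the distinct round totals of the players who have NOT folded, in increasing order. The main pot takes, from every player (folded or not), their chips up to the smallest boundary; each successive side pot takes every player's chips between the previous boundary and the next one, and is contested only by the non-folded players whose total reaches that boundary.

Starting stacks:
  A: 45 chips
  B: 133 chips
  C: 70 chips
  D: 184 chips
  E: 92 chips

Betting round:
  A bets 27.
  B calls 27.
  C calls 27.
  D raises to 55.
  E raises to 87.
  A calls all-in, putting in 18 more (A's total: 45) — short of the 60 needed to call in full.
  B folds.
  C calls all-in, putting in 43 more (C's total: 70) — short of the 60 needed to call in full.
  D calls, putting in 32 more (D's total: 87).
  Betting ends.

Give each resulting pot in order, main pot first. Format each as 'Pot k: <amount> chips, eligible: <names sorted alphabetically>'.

Contributions: A=45, B=27, C=70, D=87, E=87
Folded: B
Pot levels (distinct totals of non-folded players): 45, 70, 87
Layer 1-45: A 45 + B 27 + C 45 + D 45 + E 45 = 207 chips; eligible A, C, D, E
Layer 46-70: 25 each from C, D, E = 25*3 = 75 chips; eligible C, D, E
Layer 71-87: 17 each from D, E = 17*2 = 34 chips; eligible D, E

Pot 1: 207 chips, eligible: A, C, D, E
Pot 2: 75 chips, eligible: C, D, E
Pot 3: 34 chips, eligible: D, E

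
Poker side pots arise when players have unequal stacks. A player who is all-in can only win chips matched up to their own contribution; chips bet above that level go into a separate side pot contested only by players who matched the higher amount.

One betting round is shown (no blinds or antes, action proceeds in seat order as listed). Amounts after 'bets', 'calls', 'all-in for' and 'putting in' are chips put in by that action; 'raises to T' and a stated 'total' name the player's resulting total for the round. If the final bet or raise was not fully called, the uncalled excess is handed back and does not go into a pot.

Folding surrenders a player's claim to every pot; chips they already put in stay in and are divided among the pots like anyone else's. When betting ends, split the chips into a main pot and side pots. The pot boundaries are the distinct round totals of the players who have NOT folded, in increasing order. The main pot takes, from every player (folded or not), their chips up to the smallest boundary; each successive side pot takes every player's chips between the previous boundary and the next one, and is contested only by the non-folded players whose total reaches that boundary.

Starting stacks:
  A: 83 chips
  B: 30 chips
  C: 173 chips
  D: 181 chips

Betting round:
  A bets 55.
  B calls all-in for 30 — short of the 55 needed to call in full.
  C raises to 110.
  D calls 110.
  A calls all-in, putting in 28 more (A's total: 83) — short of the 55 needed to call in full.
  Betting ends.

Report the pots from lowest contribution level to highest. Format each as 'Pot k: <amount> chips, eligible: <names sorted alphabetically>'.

Pot 1: 120 chips, eligible: A, B, C, D
Pot 2: 159 chips, eligible: A, C, D
Pot 3: 54 chips, eligible: C, D

Derivation:
Contributions: A=83, B=30, C=110, D=110
Pot levels (distinct totals of non-folded players): 30, 83, 110
Layer 1-30: 30 each from A, B, C, D = 30*4 = 120 chips; eligible A, B, C, D
Layer 31-83: 53 each from A, C, D = 53*3 = 159 chips; eligible A, C, D
Layer 84-110: 27 each from C, D = 27*2 = 54 chips; eligible C, D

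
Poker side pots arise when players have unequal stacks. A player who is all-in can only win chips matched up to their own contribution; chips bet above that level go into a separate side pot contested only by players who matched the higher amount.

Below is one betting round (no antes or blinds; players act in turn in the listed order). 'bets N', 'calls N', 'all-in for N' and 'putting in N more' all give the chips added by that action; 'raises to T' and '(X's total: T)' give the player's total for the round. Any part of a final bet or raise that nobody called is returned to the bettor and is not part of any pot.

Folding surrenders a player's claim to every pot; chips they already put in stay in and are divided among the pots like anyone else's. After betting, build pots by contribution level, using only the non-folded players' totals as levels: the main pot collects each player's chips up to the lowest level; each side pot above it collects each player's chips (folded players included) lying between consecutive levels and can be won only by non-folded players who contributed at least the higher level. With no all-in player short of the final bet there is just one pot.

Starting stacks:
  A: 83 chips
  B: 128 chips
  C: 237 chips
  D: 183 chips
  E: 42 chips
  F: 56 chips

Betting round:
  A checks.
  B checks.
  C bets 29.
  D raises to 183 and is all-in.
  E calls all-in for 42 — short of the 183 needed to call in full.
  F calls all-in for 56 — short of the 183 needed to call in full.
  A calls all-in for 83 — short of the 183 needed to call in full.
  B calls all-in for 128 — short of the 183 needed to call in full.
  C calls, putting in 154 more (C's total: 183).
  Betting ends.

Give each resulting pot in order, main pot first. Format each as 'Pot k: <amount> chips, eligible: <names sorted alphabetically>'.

Contributions: A=83, B=128, C=183, D=183, E=42, F=56
Pot levels (distinct totals of non-folded players): 42, 56, 83, 128, 183
Layer 1-42: 42 each from A, B, C, D, E, F = 42*6 = 252 chips; eligible A, B, C, D, E, F
Layer 43-56: 14 each from A, B, C, D, F = 14*5 = 70 chips; eligible A, B, C, D, F
Layer 57-83: 27 each from A, B, C, D = 27*4 = 108 chips; eligible A, B, C, D
Layer 84-128: 45 each from B, C, D = 45*3 = 135 chips; eligible B, C, D
Layer 129-183: 55 each from C, D = 55*2 = 110 chips; eligible C, D

Pot 1: 252 chips, eligible: A, B, C, D, E, F
Pot 2: 70 chips, eligible: A, B, C, D, F
Pot 3: 108 chips, eligible: A, B, C, D
Pot 4: 135 chips, eligible: B, C, D
Pot 5: 110 chips, eligible: C, D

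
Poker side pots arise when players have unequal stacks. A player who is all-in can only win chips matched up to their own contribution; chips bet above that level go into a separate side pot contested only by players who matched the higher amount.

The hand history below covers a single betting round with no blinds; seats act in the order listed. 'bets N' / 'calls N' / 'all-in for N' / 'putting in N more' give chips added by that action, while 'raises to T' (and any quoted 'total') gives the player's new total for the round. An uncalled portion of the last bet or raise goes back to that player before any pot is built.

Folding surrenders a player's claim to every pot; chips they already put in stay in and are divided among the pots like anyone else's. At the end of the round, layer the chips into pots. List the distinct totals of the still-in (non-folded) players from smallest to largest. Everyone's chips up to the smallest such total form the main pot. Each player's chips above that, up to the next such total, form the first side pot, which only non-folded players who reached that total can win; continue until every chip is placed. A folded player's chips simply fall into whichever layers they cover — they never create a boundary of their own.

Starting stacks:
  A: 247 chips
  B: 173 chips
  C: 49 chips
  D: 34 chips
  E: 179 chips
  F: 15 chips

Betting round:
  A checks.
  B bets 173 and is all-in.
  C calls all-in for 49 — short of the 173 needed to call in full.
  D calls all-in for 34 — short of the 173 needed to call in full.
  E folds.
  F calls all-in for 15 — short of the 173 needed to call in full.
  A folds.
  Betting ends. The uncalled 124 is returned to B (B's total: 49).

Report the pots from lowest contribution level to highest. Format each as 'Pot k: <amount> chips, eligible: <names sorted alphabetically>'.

Contributions (after 124 returned to B): B=49, C=49, D=34, F=15
Folded: A, E
Pot levels (distinct totals of non-folded players): 15, 34, 49
Layer 1-15: 15 each from B, C, D, F = 15*4 = 60 chips; eligible B, C, D, F
Layer 16-34: 19 each from B, C, D = 19*3 = 57 chips; eligible B, C, D
Layer 35-49: 15 each from B, C = 15*2 = 30 chips; eligible B, C

Pot 1: 60 chips, eligible: B, C, D, F
Pot 2: 57 chips, eligible: B, C, D
Pot 3: 30 chips, eligible: B, C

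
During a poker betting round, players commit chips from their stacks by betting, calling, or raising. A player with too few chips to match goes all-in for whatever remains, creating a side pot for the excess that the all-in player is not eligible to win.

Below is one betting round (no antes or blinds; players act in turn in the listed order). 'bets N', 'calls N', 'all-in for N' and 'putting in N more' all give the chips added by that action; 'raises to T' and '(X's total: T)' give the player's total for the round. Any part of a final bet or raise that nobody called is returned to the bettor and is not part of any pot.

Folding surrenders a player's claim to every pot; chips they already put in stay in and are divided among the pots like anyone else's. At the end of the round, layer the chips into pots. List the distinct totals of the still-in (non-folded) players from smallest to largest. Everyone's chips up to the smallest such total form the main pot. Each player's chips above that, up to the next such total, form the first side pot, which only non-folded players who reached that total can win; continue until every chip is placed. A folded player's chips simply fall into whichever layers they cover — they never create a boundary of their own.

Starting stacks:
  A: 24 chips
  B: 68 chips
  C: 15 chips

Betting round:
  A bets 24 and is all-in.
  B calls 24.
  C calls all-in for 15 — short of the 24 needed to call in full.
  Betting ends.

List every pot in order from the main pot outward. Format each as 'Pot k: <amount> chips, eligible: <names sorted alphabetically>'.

Pot 1: 45 chips, eligible: A, B, C
Pot 2: 18 chips, eligible: A, B

Derivation:
Contributions: A=24, B=24, C=15
Pot levels (distinct totals of non-folded players): 15, 24
Layer 1-15: 15 each from A, B, C = 15*3 = 45 chips; eligible A, B, C
Layer 16-24: 9 each from A, B = 9*2 = 18 chips; eligible A, B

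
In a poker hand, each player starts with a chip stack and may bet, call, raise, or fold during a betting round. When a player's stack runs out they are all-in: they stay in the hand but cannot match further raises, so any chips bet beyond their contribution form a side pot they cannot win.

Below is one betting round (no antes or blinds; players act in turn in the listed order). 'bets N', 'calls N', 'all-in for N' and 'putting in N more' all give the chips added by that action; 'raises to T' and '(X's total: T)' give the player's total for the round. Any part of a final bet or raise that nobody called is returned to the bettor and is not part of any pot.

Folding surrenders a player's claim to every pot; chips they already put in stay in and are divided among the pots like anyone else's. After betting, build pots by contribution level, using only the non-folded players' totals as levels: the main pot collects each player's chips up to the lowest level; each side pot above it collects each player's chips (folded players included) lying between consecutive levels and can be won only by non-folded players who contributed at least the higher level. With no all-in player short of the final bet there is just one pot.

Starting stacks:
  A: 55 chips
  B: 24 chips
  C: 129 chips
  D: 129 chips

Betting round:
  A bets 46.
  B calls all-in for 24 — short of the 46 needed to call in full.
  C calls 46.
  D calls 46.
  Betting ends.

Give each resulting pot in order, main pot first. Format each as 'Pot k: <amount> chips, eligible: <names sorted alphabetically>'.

Contributions: A=46, B=24, C=46, D=46
Pot levels (distinct totals of non-folded players): 24, 46
Layer 1-24: 24 each from A, B, C, D = 24*4 = 96 chips; eligible A, B, C, D
Layer 25-46: 22 each from A, C, D = 22*3 = 66 chips; eligible A, C, D

Pot 1: 96 chips, eligible: A, B, C, D
Pot 2: 66 chips, eligible: A, C, D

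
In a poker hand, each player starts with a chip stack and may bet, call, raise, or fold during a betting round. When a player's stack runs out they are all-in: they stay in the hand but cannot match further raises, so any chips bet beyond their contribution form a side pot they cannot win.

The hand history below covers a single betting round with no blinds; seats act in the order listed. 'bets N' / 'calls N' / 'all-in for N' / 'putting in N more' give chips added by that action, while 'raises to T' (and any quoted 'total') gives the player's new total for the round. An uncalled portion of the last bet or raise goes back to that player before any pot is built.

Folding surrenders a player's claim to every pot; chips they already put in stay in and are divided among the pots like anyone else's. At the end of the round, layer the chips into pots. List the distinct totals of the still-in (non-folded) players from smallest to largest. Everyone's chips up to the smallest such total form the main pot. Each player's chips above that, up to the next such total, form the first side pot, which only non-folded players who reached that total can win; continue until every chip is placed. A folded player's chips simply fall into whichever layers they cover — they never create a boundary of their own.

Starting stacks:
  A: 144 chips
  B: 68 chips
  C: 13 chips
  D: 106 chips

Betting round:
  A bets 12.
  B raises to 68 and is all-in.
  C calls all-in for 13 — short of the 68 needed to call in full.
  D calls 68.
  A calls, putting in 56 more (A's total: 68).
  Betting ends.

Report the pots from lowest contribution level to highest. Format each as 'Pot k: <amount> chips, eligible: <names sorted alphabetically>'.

Pot 1: 52 chips, eligible: A, B, C, D
Pot 2: 165 chips, eligible: A, B, D

Derivation:
Contributions: A=68, B=68, C=13, D=68
Pot levels (distinct totals of non-folded players): 13, 68
Layer 1-13: 13 each from A, B, C, D = 13*4 = 52 chips; eligible A, B, C, D
Layer 14-68: 55 each from A, B, D = 55*3 = 165 chips; eligible A, B, D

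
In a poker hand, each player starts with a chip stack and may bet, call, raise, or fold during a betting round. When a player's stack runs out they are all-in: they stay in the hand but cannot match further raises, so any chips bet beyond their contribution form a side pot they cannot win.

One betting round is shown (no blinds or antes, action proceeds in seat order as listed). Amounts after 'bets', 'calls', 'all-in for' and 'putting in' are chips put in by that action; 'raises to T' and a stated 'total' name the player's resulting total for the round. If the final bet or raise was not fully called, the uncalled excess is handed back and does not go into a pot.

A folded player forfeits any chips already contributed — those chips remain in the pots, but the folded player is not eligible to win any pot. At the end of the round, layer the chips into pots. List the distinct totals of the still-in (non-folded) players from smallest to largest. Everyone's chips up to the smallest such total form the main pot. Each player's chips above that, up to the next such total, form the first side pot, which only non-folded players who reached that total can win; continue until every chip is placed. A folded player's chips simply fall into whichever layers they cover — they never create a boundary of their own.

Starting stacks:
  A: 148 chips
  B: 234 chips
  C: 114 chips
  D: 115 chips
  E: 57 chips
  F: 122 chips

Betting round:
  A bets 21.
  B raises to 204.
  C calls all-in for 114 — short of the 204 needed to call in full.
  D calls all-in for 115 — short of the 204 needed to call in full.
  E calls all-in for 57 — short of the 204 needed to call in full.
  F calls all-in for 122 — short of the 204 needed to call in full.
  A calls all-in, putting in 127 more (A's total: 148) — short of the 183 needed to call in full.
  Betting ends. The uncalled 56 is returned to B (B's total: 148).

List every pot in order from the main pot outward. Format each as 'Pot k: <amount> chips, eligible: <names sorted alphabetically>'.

Contributions (after 56 returned to B): A=148, B=148, C=114, D=115, E=57, F=122
Pot levels (distinct totals of non-folded players): 57, 114, 115, 122, 148
Layer 1-57: 57 each from A, B, C, D, E, F = 57*6 = 342 chips; eligible A, B, C, D, E, F
Layer 58-114: 57 each from A, B, C, D, F = 57*5 = 285 chips; eligible A, B, C, D, F
Layer 115-115: 1 each from A, B, D, F = 1*4 = 4 chips; eligible A, B, D, F
Layer 116-122: 7 each from A, B, F = 7*3 = 21 chips; eligible A, B, F
Layer 123-148: 26 each from A, B = 26*2 = 52 chips; eligible A, B

Pot 1: 342 chips, eligible: A, B, C, D, E, F
Pot 2: 285 chips, eligible: A, B, C, D, F
Pot 3: 4 chips, eligible: A, B, D, F
Pot 4: 21 chips, eligible: A, B, F
Pot 5: 52 chips, eligible: A, B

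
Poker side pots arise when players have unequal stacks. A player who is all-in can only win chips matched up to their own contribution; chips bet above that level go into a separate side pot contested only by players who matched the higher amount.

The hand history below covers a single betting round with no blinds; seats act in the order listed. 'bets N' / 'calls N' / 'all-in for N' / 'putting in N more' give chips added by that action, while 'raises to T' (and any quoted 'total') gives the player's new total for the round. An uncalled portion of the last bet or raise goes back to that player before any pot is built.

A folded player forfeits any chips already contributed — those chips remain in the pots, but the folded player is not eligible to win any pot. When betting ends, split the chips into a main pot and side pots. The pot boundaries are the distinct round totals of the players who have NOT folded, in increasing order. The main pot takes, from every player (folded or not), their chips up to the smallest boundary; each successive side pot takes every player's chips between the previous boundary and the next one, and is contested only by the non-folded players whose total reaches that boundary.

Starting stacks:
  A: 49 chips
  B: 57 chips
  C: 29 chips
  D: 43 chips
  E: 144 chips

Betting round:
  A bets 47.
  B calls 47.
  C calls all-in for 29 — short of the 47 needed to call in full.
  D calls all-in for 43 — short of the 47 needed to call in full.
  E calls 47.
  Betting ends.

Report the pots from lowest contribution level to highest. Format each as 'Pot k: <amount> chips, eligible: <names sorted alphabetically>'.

Pot 1: 145 chips, eligible: A, B, C, D, E
Pot 2: 56 chips, eligible: A, B, D, E
Pot 3: 12 chips, eligible: A, B, E

Derivation:
Contributions: A=47, B=47, C=29, D=43, E=47
Pot levels (distinct totals of non-folded players): 29, 43, 47
Layer 1-29: 29 each from A, B, C, D, E = 29*5 = 145 chips; eligible A, B, C, D, E
Layer 30-43: 14 each from A, B, D, E = 14*4 = 56 chips; eligible A, B, D, E
Layer 44-47: 4 each from A, B, E = 4*3 = 12 chips; eligible A, B, E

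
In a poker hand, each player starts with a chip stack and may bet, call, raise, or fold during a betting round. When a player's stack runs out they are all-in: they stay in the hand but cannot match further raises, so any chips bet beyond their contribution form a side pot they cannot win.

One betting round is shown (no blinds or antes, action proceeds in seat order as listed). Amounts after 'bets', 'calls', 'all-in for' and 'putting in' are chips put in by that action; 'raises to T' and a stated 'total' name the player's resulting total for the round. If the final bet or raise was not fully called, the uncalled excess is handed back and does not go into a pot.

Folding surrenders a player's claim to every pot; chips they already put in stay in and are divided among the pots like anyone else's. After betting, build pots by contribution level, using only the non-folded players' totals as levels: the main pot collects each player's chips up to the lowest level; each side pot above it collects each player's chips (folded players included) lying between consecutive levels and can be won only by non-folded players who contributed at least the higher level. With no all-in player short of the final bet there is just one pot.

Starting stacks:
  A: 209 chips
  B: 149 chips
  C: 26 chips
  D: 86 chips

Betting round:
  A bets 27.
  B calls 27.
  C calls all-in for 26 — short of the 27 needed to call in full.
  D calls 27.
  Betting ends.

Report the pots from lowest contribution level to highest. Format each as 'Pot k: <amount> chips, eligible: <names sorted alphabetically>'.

Contributions: A=27, B=27, C=26, D=27
Pot levels (distinct totals of non-folded players): 26, 27
Layer 1-26: 26 each from A, B, C, D = 26*4 = 104 chips; eligible A, B, C, D
Layer 27-27: 1 each from A, B, D = 1*3 = 3 chips; eligible A, B, D

Pot 1: 104 chips, eligible: A, B, C, D
Pot 2: 3 chips, eligible: A, B, D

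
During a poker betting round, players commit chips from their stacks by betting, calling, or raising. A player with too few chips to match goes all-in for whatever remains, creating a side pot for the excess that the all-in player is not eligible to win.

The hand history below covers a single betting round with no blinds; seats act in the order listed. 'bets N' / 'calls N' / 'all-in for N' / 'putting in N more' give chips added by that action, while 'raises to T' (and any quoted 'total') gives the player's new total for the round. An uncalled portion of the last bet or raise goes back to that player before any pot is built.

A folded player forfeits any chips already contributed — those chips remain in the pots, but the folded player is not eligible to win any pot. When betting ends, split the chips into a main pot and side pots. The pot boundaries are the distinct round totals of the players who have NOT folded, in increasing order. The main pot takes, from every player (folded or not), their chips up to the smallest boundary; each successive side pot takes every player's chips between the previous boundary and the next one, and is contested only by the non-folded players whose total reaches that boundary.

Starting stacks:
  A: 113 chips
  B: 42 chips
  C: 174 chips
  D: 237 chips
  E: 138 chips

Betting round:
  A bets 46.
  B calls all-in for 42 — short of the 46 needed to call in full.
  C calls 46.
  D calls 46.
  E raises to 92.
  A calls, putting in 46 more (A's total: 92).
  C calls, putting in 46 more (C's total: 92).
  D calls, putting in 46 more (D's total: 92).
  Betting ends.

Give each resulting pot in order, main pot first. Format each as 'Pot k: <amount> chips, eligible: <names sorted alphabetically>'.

Contributions: A=92, B=42, C=92, D=92, E=92
Pot levels (distinct totals of non-folded players): 42, 92
Layer 1-42: 42 each from A, B, C, D, E = 42*5 = 210 chips; eligible A, B, C, D, E
Layer 43-92: 50 each from A, C, D, E = 50*4 = 200 chips; eligible A, C, D, E

Pot 1: 210 chips, eligible: A, B, C, D, E
Pot 2: 200 chips, eligible: A, C, D, E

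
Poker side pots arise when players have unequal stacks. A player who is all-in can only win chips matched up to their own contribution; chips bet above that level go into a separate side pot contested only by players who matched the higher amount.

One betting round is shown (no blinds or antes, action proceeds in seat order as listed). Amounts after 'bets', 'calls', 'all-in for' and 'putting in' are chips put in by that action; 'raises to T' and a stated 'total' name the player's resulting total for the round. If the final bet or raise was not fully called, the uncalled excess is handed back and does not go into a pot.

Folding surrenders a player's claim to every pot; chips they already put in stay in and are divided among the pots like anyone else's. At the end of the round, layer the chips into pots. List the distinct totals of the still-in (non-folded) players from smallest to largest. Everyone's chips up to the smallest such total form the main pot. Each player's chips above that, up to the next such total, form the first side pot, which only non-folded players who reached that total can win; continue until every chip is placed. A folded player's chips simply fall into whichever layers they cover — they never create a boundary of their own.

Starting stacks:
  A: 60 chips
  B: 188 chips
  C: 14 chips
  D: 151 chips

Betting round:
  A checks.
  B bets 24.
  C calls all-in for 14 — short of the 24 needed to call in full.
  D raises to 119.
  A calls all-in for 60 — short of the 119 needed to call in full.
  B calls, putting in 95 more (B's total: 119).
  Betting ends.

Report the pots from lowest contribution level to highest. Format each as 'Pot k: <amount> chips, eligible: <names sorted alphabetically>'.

Pot 1: 56 chips, eligible: A, B, C, D
Pot 2: 138 chips, eligible: A, B, D
Pot 3: 118 chips, eligible: B, D

Derivation:
Contributions: A=60, B=119, C=14, D=119
Pot levels (distinct totals of non-folded players): 14, 60, 119
Layer 1-14: 14 each from A, B, C, D = 14*4 = 56 chips; eligible A, B, C, D
Layer 15-60: 46 each from A, B, D = 46*3 = 138 chips; eligible A, B, D
Layer 61-119: 59 each from B, D = 59*2 = 118 chips; eligible B, D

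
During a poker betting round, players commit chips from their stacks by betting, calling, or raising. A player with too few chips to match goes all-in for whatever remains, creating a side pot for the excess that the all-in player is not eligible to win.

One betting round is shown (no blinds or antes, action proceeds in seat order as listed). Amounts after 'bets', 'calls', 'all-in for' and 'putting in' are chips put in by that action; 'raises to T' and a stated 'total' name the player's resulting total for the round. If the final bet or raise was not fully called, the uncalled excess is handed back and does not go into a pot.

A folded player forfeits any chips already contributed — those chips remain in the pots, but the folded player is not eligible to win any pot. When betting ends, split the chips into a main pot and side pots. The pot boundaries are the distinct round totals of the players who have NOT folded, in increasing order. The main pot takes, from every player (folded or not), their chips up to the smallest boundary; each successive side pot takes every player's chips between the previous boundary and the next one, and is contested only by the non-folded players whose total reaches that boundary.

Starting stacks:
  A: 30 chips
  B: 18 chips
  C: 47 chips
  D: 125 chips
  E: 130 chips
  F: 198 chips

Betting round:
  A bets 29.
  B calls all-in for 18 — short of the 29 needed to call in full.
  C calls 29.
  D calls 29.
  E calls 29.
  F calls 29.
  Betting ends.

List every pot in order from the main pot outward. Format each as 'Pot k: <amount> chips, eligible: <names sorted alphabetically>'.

Contributions: A=29, B=18, C=29, D=29, E=29, F=29
Pot levels (distinct totals of non-folded players): 18, 29
Layer 1-18: 18 each from A, B, C, D, E, F = 18*6 = 108 chips; eligible A, B, C, D, E, F
Layer 19-29: 11 each from A, C, D, E, F = 11*5 = 55 chips; eligible A, C, D, E, F

Pot 1: 108 chips, eligible: A, B, C, D, E, F
Pot 2: 55 chips, eligible: A, C, D, E, F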